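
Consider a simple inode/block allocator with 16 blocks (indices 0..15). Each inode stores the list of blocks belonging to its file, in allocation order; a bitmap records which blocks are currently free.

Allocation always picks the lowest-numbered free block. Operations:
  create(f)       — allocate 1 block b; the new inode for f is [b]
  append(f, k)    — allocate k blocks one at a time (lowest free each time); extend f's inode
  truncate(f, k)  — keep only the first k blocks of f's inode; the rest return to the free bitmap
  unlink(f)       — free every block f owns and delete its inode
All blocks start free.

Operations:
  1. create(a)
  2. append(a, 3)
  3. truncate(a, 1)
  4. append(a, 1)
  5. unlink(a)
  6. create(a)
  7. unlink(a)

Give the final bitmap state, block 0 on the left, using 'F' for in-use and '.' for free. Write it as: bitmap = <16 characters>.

after create(a) → a:[0]  free=[F...............]
after append(a, 3) → a:[0, 1, 2, 3]  free=[FFFF............]
after truncate(a, 1) → a:[0]  free=[F...............]
after append(a, 1) → a:[0, 1]  free=[FF..............]
after unlink(a) →   free=[................]
after create(a) → a:[0]  free=[F...............]
after unlink(a) →   free=[................]

bitmap = ................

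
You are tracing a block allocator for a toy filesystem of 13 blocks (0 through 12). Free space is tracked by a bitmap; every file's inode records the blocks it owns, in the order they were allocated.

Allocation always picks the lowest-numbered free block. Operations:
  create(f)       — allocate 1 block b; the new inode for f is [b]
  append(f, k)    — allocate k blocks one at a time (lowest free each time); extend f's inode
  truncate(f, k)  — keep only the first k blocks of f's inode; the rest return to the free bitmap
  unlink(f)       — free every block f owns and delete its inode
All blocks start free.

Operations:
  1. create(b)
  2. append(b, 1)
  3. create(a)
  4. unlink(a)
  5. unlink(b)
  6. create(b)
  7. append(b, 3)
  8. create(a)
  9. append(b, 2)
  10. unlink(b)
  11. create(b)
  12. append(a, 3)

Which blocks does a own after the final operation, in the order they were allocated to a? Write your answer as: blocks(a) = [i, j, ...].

blocks(a) = [4, 1, 2, 3]

after create(b) → b:[0]  free=[F............]
after append(b, 1) → b:[0, 1]  free=[FF...........]
after create(a) → a:[2], b:[0, 1]  free=[FFF..........]
after unlink(a) → b:[0, 1]  free=[FF...........]
after unlink(b) →   free=[.............]
after create(b) → b:[0]  free=[F............]
after append(b, 3) → b:[0, 1, 2, 3]  free=[FFFF.........]
after create(a) → a:[4], b:[0, 1, 2, 3]  free=[FFFFF........]
after append(b, 2) → a:[4], b:[0, 1, 2, 3, 5, 6]  free=[FFFFFFF......]
after unlink(b) → a:[4]  free=[....F........]
after create(b) → a:[4], b:[0]  free=[F...F........]
after append(a, 3) → a:[4, 1, 2, 3], b:[0]  free=[FFFFF........]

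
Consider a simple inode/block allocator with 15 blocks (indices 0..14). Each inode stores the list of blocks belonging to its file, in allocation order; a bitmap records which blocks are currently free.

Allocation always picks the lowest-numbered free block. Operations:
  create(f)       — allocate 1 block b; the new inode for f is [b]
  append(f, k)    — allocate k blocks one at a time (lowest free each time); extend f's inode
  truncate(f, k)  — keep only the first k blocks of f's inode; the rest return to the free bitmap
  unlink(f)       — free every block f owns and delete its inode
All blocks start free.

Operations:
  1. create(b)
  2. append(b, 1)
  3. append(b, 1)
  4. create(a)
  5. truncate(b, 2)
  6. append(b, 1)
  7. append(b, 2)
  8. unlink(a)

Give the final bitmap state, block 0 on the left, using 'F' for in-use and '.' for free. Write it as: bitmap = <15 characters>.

bitmap = FFF.FF.........

  1. create(b)  ⇒  F..............  {b→[0]}
  2. append(b, 1)  ⇒  FF.............  {b→[0, 1]}
  3. append(b, 1)  ⇒  FFF............  {b→[0, 1, 2]}
  4. create(a)  ⇒  FFFF...........  {a→[3]; b→[0, 1, 2]}
  5. truncate(b, 2)  ⇒  FF.F...........  {a→[3]; b→[0, 1]}
  6. append(b, 1)  ⇒  FFFF...........  {a→[3]; b→[0, 1, 2]}
  7. append(b, 2)  ⇒  FFFFFF.........  {a→[3]; b→[0, 1, 2, 4, 5]}
  8. unlink(a)  ⇒  FFF.FF.........  {b→[0, 1, 2, 4, 5]}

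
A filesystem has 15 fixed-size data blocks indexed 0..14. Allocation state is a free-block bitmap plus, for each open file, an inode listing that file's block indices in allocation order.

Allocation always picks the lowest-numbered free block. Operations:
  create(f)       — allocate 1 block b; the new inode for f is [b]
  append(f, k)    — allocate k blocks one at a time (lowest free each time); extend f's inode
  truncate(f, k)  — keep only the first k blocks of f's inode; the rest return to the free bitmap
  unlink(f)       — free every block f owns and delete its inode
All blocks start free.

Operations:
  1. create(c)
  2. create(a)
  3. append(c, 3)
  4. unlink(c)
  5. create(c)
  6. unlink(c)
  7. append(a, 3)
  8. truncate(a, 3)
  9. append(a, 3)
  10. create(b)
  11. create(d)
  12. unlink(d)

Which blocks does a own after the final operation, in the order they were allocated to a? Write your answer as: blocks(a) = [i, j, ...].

create(c): bitmap=F.............. | c=[0]
create(a): bitmap=FF............. | a=[1] c=[0]
append(c, 3): bitmap=FFFFF.......... | a=[1] c=[0, 2, 3, 4]
unlink(c): bitmap=.F............. | a=[1]
create(c): bitmap=FF............. | a=[1] c=[0]
unlink(c): bitmap=.F............. | a=[1]
append(a, 3): bitmap=FFFF........... | a=[1, 0, 2, 3]
truncate(a, 3): bitmap=FFF............ | a=[1, 0, 2]
append(a, 3): bitmap=FFFFFF......... | a=[1, 0, 2, 3, 4, 5]
create(b): bitmap=FFFFFFF........ | a=[1, 0, 2, 3, 4, 5] b=[6]
create(d): bitmap=FFFFFFFF....... | a=[1, 0, 2, 3, 4, 5] b=[6] d=[7]
unlink(d): bitmap=FFFFFFF........ | a=[1, 0, 2, 3, 4, 5] b=[6]

blocks(a) = [1, 0, 2, 3, 4, 5]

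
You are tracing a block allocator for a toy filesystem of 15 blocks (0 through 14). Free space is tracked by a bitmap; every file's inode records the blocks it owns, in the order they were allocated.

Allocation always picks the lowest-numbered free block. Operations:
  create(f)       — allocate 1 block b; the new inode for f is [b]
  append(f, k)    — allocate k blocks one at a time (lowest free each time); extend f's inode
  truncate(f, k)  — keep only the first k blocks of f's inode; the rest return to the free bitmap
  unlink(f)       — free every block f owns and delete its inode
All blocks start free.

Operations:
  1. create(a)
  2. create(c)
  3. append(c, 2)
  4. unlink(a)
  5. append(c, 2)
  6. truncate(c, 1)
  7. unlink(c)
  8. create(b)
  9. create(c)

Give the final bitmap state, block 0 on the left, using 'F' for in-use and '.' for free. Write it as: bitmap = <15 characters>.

  1. create(a)  ⇒  F..............  {a→[0]}
  2. create(c)  ⇒  FF.............  {a→[0]; c→[1]}
  3. append(c, 2)  ⇒  FFFF...........  {a→[0]; c→[1, 2, 3]}
  4. unlink(a)  ⇒  .FFF...........  {c→[1, 2, 3]}
  5. append(c, 2)  ⇒  FFFFF..........  {c→[1, 2, 3, 0, 4]}
  6. truncate(c, 1)  ⇒  .F.............  {c→[1]}
  7. unlink(c)  ⇒  ...............  {}
  8. create(b)  ⇒  F..............  {b→[0]}
  9. create(c)  ⇒  FF.............  {b→[0]; c→[1]}

bitmap = FF.............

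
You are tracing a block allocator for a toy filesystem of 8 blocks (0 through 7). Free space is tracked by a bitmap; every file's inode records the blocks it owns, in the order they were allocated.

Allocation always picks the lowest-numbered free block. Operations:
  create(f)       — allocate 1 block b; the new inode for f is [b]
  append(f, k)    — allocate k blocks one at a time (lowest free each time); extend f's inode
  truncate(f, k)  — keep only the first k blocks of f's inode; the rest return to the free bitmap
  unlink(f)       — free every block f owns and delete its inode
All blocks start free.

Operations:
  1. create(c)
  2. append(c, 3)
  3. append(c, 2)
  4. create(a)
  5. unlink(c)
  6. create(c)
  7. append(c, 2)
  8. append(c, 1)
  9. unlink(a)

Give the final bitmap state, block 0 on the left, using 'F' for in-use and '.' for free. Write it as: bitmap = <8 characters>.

bitmap = FFFF....

after create(c) → c:[0]  free=[F.......]
after append(c, 3) → c:[0, 1, 2, 3]  free=[FFFF....]
after append(c, 2) → c:[0, 1, 2, 3, 4, 5]  free=[FFFFFF..]
after create(a) → a:[6], c:[0, 1, 2, 3, 4, 5]  free=[FFFFFFF.]
after unlink(c) → a:[6]  free=[......F.]
after create(c) → a:[6], c:[0]  free=[F.....F.]
after append(c, 2) → a:[6], c:[0, 1, 2]  free=[FFF...F.]
after append(c, 1) → a:[6], c:[0, 1, 2, 3]  free=[FFFF..F.]
after unlink(a) → c:[0, 1, 2, 3]  free=[FFFF....]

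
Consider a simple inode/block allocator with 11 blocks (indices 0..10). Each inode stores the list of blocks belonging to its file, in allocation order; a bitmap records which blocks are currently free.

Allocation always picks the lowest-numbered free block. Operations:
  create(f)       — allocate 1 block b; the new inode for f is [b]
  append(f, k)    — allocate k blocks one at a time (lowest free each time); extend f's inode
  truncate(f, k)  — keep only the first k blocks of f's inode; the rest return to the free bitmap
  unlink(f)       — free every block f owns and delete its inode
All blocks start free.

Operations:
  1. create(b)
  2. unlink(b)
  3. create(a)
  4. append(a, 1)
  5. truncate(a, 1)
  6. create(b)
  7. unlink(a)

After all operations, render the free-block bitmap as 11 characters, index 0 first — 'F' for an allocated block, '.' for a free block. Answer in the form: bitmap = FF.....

after create(b) → b:[0]  free=[F..........]
after unlink(b) →   free=[...........]
after create(a) → a:[0]  free=[F..........]
after append(a, 1) → a:[0, 1]  free=[FF.........]
after truncate(a, 1) → a:[0]  free=[F..........]
after create(b) → a:[0], b:[1]  free=[FF.........]
after unlink(a) → b:[1]  free=[.F.........]

bitmap = .F.........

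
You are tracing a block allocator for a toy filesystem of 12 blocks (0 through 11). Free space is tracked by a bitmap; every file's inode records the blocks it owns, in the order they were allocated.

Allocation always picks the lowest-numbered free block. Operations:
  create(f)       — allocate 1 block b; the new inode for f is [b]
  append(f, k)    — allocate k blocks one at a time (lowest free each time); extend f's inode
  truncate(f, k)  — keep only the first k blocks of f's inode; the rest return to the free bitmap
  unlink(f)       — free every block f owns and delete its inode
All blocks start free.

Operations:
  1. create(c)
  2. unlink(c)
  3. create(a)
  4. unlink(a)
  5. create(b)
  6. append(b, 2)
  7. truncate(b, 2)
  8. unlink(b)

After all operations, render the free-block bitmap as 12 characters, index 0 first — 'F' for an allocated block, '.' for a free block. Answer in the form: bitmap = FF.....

  1. create(c)  ⇒  F...........  {c→[0]}
  2. unlink(c)  ⇒  ............  {}
  3. create(a)  ⇒  F...........  {a→[0]}
  4. unlink(a)  ⇒  ............  {}
  5. create(b)  ⇒  F...........  {b→[0]}
  6. append(b, 2)  ⇒  FFF.........  {b→[0, 1, 2]}
  7. truncate(b, 2)  ⇒  FF..........  {b→[0, 1]}
  8. unlink(b)  ⇒  ............  {}

bitmap = ............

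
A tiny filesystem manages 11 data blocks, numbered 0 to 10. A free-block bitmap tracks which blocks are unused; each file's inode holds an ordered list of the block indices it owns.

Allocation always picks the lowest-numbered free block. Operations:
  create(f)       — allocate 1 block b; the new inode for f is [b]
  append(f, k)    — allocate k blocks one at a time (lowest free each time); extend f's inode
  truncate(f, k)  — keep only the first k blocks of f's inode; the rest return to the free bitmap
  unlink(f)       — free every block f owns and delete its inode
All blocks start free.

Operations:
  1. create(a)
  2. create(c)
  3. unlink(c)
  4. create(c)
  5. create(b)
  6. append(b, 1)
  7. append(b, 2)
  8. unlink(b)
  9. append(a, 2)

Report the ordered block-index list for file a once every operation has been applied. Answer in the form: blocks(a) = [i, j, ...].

blocks(a) = [0, 2, 3]

after create(a) → a:[0]  free=[F..........]
after create(c) → a:[0], c:[1]  free=[FF.........]
after unlink(c) → a:[0]  free=[F..........]
after create(c) → a:[0], c:[1]  free=[FF.........]
after create(b) → a:[0], b:[2], c:[1]  free=[FFF........]
after append(b, 1) → a:[0], b:[2, 3], c:[1]  free=[FFFF.......]
after append(b, 2) → a:[0], b:[2, 3, 4, 5], c:[1]  free=[FFFFFF.....]
after unlink(b) → a:[0], c:[1]  free=[FF.........]
after append(a, 2) → a:[0, 2, 3], c:[1]  free=[FFFF.......]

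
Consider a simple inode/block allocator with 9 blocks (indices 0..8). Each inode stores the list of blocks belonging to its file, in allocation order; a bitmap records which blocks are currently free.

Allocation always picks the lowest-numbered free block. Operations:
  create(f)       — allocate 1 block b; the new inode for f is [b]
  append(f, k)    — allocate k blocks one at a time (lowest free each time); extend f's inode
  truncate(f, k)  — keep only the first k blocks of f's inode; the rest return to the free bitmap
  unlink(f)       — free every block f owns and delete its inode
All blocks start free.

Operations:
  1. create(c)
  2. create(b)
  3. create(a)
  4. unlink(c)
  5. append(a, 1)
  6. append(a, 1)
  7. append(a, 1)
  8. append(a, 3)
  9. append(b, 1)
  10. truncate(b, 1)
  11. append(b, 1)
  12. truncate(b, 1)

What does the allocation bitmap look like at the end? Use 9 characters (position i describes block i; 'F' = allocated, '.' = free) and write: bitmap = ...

create(c): bitmap=F........ | c=[0]
create(b): bitmap=FF....... | b=[1] c=[0]
create(a): bitmap=FFF...... | a=[2] b=[1] c=[0]
unlink(c): bitmap=.FF...... | a=[2] b=[1]
append(a, 1): bitmap=FFF...... | a=[2, 0] b=[1]
append(a, 1): bitmap=FFFF..... | a=[2, 0, 3] b=[1]
append(a, 1): bitmap=FFFFF.... | a=[2, 0, 3, 4] b=[1]
append(a, 3): bitmap=FFFFFFFF. | a=[2, 0, 3, 4, 5, 6, 7] b=[1]
append(b, 1): bitmap=FFFFFFFFF | a=[2, 0, 3, 4, 5, 6, 7] b=[1, 8]
truncate(b, 1): bitmap=FFFFFFFF. | a=[2, 0, 3, 4, 5, 6, 7] b=[1]
append(b, 1): bitmap=FFFFFFFFF | a=[2, 0, 3, 4, 5, 6, 7] b=[1, 8]
truncate(b, 1): bitmap=FFFFFFFF. | a=[2, 0, 3, 4, 5, 6, 7] b=[1]

bitmap = FFFFFFFF.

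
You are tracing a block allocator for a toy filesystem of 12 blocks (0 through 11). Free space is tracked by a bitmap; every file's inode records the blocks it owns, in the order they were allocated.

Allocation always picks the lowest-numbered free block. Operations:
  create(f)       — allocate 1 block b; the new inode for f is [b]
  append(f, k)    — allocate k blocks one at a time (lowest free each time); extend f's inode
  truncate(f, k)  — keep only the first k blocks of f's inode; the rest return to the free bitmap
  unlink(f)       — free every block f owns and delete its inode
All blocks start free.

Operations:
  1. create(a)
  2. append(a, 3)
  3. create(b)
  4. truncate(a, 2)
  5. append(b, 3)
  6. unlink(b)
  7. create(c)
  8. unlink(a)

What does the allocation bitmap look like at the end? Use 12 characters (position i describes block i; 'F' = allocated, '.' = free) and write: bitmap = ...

bitmap = ..F.........

create(a): bitmap=F........... | a=[0]
append(a, 3): bitmap=FFFF........ | a=[0, 1, 2, 3]
create(b): bitmap=FFFFF....... | a=[0, 1, 2, 3] b=[4]
truncate(a, 2): bitmap=FF..F....... | a=[0, 1] b=[4]
append(b, 3): bitmap=FFFFFF...... | a=[0, 1] b=[4, 2, 3, 5]
unlink(b): bitmap=FF.......... | a=[0, 1]
create(c): bitmap=FFF......... | a=[0, 1] c=[2]
unlink(a): bitmap=..F......... | c=[2]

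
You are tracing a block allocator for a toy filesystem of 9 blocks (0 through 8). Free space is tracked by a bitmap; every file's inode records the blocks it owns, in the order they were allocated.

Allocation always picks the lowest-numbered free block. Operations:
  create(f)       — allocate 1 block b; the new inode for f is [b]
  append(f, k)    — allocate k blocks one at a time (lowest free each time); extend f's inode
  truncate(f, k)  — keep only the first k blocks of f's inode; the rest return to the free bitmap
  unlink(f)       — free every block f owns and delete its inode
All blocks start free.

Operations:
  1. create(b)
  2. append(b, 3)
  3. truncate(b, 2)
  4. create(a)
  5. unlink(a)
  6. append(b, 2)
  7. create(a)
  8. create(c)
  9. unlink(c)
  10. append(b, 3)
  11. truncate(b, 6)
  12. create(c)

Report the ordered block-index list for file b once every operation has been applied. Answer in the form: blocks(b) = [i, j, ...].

blocks(b) = [0, 1, 2, 3, 5, 6]

[1] create(b) — b=0 (map F........)
[2] append(b, 3) — b=0,1,2,3 (map FFFF.....)
[3] truncate(b, 2) — b=0,1 (map FF.......)
[4] create(a) — a=2 b=0,1 (map FFF......)
[5] unlink(a) — b=0,1 (map FF.......)
[6] append(b, 2) — b=0,1,2,3 (map FFFF.....)
[7] create(a) — a=4 b=0,1,2,3 (map FFFFF....)
[8] create(c) — a=4 b=0,1,2,3 c=5 (map FFFFFF...)
[9] unlink(c) — a=4 b=0,1,2,3 (map FFFFF....)
[10] append(b, 3) — a=4 b=0,1,2,3,5,6,7 (map FFFFFFFF.)
[11] truncate(b, 6) — a=4 b=0,1,2,3,5,6 (map FFFFFFF..)
[12] create(c) — a=4 b=0,1,2,3,5,6 c=7 (map FFFFFFFF.)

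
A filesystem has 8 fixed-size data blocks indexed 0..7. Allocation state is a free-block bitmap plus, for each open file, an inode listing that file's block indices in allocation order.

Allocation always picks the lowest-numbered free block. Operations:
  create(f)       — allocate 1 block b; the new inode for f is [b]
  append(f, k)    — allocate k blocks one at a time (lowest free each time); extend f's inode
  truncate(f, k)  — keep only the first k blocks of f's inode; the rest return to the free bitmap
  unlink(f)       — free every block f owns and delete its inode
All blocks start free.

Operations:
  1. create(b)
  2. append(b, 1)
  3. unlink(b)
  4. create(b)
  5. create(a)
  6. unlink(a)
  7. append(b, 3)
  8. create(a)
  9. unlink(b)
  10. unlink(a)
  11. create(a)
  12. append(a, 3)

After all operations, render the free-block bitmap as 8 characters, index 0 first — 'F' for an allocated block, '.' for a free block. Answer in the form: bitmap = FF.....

  1. create(b)  ⇒  F.......  {b→[0]}
  2. append(b, 1)  ⇒  FF......  {b→[0, 1]}
  3. unlink(b)  ⇒  ........  {}
  4. create(b)  ⇒  F.......  {b→[0]}
  5. create(a)  ⇒  FF......  {a→[1]; b→[0]}
  6. unlink(a)  ⇒  F.......  {b→[0]}
  7. append(b, 3)  ⇒  FFFF....  {b→[0, 1, 2, 3]}
  8. create(a)  ⇒  FFFFF...  {a→[4]; b→[0, 1, 2, 3]}
  9. unlink(b)  ⇒  ....F...  {a→[4]}
  10. unlink(a)  ⇒  ........  {}
  11. create(a)  ⇒  F.......  {a→[0]}
  12. append(a, 3)  ⇒  FFFF....  {a→[0, 1, 2, 3]}

bitmap = FFFF....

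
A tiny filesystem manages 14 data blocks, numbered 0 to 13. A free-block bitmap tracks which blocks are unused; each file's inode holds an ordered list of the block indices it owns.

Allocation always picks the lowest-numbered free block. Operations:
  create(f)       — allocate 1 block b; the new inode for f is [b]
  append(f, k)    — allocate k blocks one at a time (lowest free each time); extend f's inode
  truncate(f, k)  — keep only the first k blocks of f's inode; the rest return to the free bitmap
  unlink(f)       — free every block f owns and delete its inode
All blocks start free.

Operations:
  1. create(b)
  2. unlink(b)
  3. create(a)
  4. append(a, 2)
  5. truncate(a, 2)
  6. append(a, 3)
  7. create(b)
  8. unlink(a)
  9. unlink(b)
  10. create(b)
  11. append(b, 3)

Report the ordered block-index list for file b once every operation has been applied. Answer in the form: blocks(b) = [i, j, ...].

after create(b) → b:[0]  free=[F.............]
after unlink(b) →   free=[..............]
after create(a) → a:[0]  free=[F.............]
after append(a, 2) → a:[0, 1, 2]  free=[FFF...........]
after truncate(a, 2) → a:[0, 1]  free=[FF............]
after append(a, 3) → a:[0, 1, 2, 3, 4]  free=[FFFFF.........]
after create(b) → a:[0, 1, 2, 3, 4], b:[5]  free=[FFFFFF........]
after unlink(a) → b:[5]  free=[.....F........]
after unlink(b) →   free=[..............]
after create(b) → b:[0]  free=[F.............]
after append(b, 3) → b:[0, 1, 2, 3]  free=[FFFF..........]

blocks(b) = [0, 1, 2, 3]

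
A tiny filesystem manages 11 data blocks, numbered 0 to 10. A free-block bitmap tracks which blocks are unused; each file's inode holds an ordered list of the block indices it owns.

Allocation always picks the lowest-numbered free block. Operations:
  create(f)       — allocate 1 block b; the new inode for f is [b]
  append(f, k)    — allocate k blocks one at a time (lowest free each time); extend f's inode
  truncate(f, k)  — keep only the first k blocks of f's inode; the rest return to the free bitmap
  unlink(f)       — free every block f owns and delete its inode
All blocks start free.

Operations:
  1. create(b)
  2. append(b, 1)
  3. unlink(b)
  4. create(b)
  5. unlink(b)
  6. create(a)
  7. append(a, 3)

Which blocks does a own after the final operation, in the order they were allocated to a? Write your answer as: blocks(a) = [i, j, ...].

blocks(a) = [0, 1, 2, 3]

[1] create(b) — b=0 (map F..........)
[2] append(b, 1) — b=0,1 (map FF.........)
[3] unlink(b) —  (map ...........)
[4] create(b) — b=0 (map F..........)
[5] unlink(b) —  (map ...........)
[6] create(a) — a=0 (map F..........)
[7] append(a, 3) — a=0,1,2,3 (map FFFF.......)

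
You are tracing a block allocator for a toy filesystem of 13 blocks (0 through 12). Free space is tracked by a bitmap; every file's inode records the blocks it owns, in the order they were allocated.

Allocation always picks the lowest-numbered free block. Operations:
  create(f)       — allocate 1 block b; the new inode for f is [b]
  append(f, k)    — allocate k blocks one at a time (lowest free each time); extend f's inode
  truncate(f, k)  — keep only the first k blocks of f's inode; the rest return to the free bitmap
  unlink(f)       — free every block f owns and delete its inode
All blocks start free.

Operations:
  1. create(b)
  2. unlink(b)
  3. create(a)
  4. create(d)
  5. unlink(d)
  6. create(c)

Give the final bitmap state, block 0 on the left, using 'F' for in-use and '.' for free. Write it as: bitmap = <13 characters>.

bitmap = FF...........

create(b): bitmap=F............ | b=[0]
unlink(b): bitmap=............. | 
create(a): bitmap=F............ | a=[0]
create(d): bitmap=FF........... | a=[0] d=[1]
unlink(d): bitmap=F............ | a=[0]
create(c): bitmap=FF........... | a=[0] c=[1]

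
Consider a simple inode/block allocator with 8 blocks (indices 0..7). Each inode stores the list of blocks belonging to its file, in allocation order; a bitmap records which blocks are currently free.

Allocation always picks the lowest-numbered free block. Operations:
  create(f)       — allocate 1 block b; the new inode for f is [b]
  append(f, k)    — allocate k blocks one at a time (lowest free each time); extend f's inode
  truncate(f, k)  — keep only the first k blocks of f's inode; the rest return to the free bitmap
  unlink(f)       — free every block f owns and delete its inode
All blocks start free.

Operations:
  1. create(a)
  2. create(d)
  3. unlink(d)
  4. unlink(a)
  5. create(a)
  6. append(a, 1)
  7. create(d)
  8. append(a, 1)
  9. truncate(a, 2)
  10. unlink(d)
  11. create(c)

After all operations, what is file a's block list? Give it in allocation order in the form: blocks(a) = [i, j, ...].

create(a): bitmap=F....... | a=[0]
create(d): bitmap=FF...... | a=[0] d=[1]
unlink(d): bitmap=F....... | a=[0]
unlink(a): bitmap=........ | 
create(a): bitmap=F....... | a=[0]
append(a, 1): bitmap=FF...... | a=[0, 1]
create(d): bitmap=FFF..... | a=[0, 1] d=[2]
append(a, 1): bitmap=FFFF.... | a=[0, 1, 3] d=[2]
truncate(a, 2): bitmap=FFF..... | a=[0, 1] d=[2]
unlink(d): bitmap=FF...... | a=[0, 1]
create(c): bitmap=FFF..... | a=[0, 1] c=[2]

blocks(a) = [0, 1]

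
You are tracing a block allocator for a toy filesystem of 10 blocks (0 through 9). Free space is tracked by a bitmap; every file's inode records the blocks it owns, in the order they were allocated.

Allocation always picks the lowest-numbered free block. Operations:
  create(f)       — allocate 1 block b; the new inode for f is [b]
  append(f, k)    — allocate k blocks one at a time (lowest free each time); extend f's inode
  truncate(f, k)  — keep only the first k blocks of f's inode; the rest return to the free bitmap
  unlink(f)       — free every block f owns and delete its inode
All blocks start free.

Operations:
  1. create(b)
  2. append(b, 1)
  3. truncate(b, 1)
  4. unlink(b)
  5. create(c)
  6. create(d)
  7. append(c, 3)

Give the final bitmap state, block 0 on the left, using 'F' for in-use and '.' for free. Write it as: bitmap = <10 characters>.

  1. create(b)  ⇒  F.........  {b→[0]}
  2. append(b, 1)  ⇒  FF........  {b→[0, 1]}
  3. truncate(b, 1)  ⇒  F.........  {b→[0]}
  4. unlink(b)  ⇒  ..........  {}
  5. create(c)  ⇒  F.........  {c→[0]}
  6. create(d)  ⇒  FF........  {c→[0]; d→[1]}
  7. append(c, 3)  ⇒  FFFFF.....  {c→[0, 2, 3, 4]; d→[1]}

bitmap = FFFFF.....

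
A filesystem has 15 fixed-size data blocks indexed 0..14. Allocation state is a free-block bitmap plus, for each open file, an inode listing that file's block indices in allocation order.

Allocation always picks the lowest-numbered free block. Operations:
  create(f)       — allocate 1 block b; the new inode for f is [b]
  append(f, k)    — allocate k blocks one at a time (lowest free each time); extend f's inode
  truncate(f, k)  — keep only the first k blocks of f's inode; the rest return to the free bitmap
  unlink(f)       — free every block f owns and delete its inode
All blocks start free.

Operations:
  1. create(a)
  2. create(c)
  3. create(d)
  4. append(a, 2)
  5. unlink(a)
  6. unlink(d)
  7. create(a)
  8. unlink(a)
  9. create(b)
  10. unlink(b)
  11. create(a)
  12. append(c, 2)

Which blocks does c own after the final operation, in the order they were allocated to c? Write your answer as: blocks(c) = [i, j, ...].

  1. create(a)  ⇒  F..............  {a→[0]}
  2. create(c)  ⇒  FF.............  {a→[0]; c→[1]}
  3. create(d)  ⇒  FFF............  {a→[0]; c→[1]; d→[2]}
  4. append(a, 2)  ⇒  FFFFF..........  {a→[0, 3, 4]; c→[1]; d→[2]}
  5. unlink(a)  ⇒  .FF............  {c→[1]; d→[2]}
  6. unlink(d)  ⇒  .F.............  {c→[1]}
  7. create(a)  ⇒  FF.............  {a→[0]; c→[1]}
  8. unlink(a)  ⇒  .F.............  {c→[1]}
  9. create(b)  ⇒  FF.............  {b→[0]; c→[1]}
  10. unlink(b)  ⇒  .F.............  {c→[1]}
  11. create(a)  ⇒  FF.............  {a→[0]; c→[1]}
  12. append(c, 2)  ⇒  FFFF...........  {a→[0]; c→[1, 2, 3]}

blocks(c) = [1, 2, 3]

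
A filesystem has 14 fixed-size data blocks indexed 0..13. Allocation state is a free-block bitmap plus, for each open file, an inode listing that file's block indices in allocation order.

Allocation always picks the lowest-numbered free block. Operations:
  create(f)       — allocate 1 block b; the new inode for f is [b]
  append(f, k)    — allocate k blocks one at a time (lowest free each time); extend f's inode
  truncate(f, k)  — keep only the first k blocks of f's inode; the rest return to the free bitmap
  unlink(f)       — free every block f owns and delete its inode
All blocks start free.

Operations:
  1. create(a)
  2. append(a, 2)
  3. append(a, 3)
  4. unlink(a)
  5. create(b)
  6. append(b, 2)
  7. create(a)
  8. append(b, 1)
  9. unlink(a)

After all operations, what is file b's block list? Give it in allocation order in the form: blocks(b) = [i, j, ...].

after create(a) → a:[0]  free=[F.............]
after append(a, 2) → a:[0, 1, 2]  free=[FFF...........]
after append(a, 3) → a:[0, 1, 2, 3, 4, 5]  free=[FFFFFF........]
after unlink(a) →   free=[..............]
after create(b) → b:[0]  free=[F.............]
after append(b, 2) → b:[0, 1, 2]  free=[FFF...........]
after create(a) → a:[3], b:[0, 1, 2]  free=[FFFF..........]
after append(b, 1) → a:[3], b:[0, 1, 2, 4]  free=[FFFFF.........]
after unlink(a) → b:[0, 1, 2, 4]  free=[FFF.F.........]

blocks(b) = [0, 1, 2, 4]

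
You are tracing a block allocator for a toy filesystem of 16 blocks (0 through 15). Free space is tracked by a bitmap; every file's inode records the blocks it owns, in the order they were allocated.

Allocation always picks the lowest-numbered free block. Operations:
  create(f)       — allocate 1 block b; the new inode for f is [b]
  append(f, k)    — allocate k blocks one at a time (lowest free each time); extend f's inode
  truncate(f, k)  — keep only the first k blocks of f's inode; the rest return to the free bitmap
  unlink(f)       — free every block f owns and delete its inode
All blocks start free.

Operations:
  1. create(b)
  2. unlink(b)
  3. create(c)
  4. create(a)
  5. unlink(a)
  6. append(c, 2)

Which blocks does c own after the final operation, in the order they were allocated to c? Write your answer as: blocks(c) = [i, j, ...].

blocks(c) = [0, 1, 2]

[1] create(b) — b=0 (map F...............)
[2] unlink(b) —  (map ................)
[3] create(c) — c=0 (map F...............)
[4] create(a) — a=1 c=0 (map FF..............)
[5] unlink(a) — c=0 (map F...............)
[6] append(c, 2) — c=0,1,2 (map FFF.............)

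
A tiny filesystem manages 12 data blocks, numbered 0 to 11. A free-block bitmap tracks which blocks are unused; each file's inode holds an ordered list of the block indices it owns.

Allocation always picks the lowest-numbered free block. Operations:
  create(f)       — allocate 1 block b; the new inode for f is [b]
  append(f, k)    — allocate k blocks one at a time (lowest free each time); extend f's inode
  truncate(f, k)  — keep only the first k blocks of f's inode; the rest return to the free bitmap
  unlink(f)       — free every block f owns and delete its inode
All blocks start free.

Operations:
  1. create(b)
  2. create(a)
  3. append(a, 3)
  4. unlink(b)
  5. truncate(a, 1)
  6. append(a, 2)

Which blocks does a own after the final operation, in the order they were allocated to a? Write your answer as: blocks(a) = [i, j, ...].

create(b): bitmap=F........... | b=[0]
create(a): bitmap=FF.......... | a=[1] b=[0]
append(a, 3): bitmap=FFFFF....... | a=[1, 2, 3, 4] b=[0]
unlink(b): bitmap=.FFFF....... | a=[1, 2, 3, 4]
truncate(a, 1): bitmap=.F.......... | a=[1]
append(a, 2): bitmap=FFF......... | a=[1, 0, 2]

blocks(a) = [1, 0, 2]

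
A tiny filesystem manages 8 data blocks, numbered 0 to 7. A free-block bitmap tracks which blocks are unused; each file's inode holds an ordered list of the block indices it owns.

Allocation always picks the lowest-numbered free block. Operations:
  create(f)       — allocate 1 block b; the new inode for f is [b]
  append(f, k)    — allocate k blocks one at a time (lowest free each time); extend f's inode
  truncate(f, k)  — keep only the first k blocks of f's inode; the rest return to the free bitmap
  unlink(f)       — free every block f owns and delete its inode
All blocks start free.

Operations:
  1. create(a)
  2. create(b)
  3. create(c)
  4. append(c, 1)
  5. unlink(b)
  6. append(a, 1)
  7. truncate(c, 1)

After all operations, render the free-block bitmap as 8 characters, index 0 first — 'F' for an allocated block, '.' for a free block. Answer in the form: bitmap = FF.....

create(a): bitmap=F....... | a=[0]
create(b): bitmap=FF...... | a=[0] b=[1]
create(c): bitmap=FFF..... | a=[0] b=[1] c=[2]
append(c, 1): bitmap=FFFF.... | a=[0] b=[1] c=[2, 3]
unlink(b): bitmap=F.FF.... | a=[0] c=[2, 3]
append(a, 1): bitmap=FFFF.... | a=[0, 1] c=[2, 3]
truncate(c, 1): bitmap=FFF..... | a=[0, 1] c=[2]

bitmap = FFF.....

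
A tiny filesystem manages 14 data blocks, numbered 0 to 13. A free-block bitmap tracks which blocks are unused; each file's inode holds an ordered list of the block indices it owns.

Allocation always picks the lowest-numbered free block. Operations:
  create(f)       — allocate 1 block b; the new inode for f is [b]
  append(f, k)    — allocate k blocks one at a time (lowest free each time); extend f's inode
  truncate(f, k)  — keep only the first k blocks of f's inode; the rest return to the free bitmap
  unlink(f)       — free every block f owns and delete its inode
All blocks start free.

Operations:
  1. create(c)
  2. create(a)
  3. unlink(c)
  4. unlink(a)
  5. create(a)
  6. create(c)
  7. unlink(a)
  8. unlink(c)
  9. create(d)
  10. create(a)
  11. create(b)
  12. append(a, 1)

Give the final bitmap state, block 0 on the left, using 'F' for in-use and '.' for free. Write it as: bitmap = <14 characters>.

  1. create(c)  ⇒  F.............  {c→[0]}
  2. create(a)  ⇒  FF............  {a→[1]; c→[0]}
  3. unlink(c)  ⇒  .F............  {a→[1]}
  4. unlink(a)  ⇒  ..............  {}
  5. create(a)  ⇒  F.............  {a→[0]}
  6. create(c)  ⇒  FF............  {a→[0]; c→[1]}
  7. unlink(a)  ⇒  .F............  {c→[1]}
  8. unlink(c)  ⇒  ..............  {}
  9. create(d)  ⇒  F.............  {d→[0]}
  10. create(a)  ⇒  FF............  {a→[1]; d→[0]}
  11. create(b)  ⇒  FFF...........  {a→[1]; b→[2]; d→[0]}
  12. append(a, 1)  ⇒  FFFF..........  {a→[1, 3]; b→[2]; d→[0]}

bitmap = FFFF..........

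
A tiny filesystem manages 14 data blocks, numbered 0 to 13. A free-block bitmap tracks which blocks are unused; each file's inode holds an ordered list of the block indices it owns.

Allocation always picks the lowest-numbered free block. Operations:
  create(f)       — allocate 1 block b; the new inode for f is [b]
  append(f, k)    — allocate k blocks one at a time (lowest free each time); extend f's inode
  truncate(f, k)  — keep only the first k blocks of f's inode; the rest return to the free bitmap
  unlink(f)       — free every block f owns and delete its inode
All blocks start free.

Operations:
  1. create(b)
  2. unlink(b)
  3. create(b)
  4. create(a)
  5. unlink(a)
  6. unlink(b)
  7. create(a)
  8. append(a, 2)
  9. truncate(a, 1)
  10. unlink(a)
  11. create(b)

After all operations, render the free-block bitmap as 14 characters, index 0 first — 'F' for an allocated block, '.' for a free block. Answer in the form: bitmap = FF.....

bitmap = F.............

  1. create(b)  ⇒  F.............  {b→[0]}
  2. unlink(b)  ⇒  ..............  {}
  3. create(b)  ⇒  F.............  {b→[0]}
  4. create(a)  ⇒  FF............  {a→[1]; b→[0]}
  5. unlink(a)  ⇒  F.............  {b→[0]}
  6. unlink(b)  ⇒  ..............  {}
  7. create(a)  ⇒  F.............  {a→[0]}
  8. append(a, 2)  ⇒  FFF...........  {a→[0, 1, 2]}
  9. truncate(a, 1)  ⇒  F.............  {a→[0]}
  10. unlink(a)  ⇒  ..............  {}
  11. create(b)  ⇒  F.............  {b→[0]}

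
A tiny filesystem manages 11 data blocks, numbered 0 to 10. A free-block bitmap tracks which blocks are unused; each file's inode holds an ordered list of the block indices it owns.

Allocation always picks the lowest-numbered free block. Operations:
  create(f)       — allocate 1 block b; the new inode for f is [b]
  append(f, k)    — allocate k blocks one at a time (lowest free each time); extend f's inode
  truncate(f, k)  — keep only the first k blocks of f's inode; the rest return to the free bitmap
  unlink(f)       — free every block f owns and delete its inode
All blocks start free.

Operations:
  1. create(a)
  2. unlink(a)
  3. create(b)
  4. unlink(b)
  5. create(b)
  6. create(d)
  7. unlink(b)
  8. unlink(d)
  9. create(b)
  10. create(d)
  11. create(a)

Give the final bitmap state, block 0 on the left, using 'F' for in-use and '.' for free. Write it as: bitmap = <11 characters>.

create(a): bitmap=F.......... | a=[0]
unlink(a): bitmap=........... | 
create(b): bitmap=F.......... | b=[0]
unlink(b): bitmap=........... | 
create(b): bitmap=F.......... | b=[0]
create(d): bitmap=FF......... | b=[0] d=[1]
unlink(b): bitmap=.F......... | d=[1]
unlink(d): bitmap=........... | 
create(b): bitmap=F.......... | b=[0]
create(d): bitmap=FF......... | b=[0] d=[1]
create(a): bitmap=FFF........ | a=[2] b=[0] d=[1]

bitmap = FFF........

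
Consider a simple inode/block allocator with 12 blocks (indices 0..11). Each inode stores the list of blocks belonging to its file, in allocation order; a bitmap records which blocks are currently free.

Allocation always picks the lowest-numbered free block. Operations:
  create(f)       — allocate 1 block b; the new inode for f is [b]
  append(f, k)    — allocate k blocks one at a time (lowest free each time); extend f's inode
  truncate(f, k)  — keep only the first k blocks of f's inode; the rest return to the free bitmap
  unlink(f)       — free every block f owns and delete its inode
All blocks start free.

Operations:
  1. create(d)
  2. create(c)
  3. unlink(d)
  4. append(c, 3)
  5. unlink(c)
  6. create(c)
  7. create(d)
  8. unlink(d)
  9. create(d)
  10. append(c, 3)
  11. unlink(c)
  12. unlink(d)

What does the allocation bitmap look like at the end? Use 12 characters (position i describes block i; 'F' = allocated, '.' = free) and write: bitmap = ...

after create(d) → d:[0]  free=[F...........]
after create(c) → c:[1], d:[0]  free=[FF..........]
after unlink(d) → c:[1]  free=[.F..........]
after append(c, 3) → c:[1, 0, 2, 3]  free=[FFFF........]
after unlink(c) →   free=[............]
after create(c) → c:[0]  free=[F...........]
after create(d) → c:[0], d:[1]  free=[FF..........]
after unlink(d) → c:[0]  free=[F...........]
after create(d) → c:[0], d:[1]  free=[FF..........]
after append(c, 3) → c:[0, 2, 3, 4], d:[1]  free=[FFFFF.......]
after unlink(c) → d:[1]  free=[.F..........]
after unlink(d) →   free=[............]

bitmap = ............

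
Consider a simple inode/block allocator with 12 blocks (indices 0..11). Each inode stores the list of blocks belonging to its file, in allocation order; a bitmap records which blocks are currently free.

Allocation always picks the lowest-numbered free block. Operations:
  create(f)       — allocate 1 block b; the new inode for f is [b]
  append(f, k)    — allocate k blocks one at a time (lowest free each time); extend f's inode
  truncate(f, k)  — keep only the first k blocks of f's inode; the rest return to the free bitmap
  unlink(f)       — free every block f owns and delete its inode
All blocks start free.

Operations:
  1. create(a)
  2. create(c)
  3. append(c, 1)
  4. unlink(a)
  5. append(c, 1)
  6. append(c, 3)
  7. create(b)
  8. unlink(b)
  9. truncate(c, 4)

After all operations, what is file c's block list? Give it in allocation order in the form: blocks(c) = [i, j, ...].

after create(a) → a:[0]  free=[F...........]
after create(c) → a:[0], c:[1]  free=[FF..........]
after append(c, 1) → a:[0], c:[1, 2]  free=[FFF.........]
after unlink(a) → c:[1, 2]  free=[.FF.........]
after append(c, 1) → c:[1, 2, 0]  free=[FFF.........]
after append(c, 3) → c:[1, 2, 0, 3, 4, 5]  free=[FFFFFF......]
after create(b) → b:[6], c:[1, 2, 0, 3, 4, 5]  free=[FFFFFFF.....]
after unlink(b) → c:[1, 2, 0, 3, 4, 5]  free=[FFFFFF......]
after truncate(c, 4) → c:[1, 2, 0, 3]  free=[FFFF........]

blocks(c) = [1, 2, 0, 3]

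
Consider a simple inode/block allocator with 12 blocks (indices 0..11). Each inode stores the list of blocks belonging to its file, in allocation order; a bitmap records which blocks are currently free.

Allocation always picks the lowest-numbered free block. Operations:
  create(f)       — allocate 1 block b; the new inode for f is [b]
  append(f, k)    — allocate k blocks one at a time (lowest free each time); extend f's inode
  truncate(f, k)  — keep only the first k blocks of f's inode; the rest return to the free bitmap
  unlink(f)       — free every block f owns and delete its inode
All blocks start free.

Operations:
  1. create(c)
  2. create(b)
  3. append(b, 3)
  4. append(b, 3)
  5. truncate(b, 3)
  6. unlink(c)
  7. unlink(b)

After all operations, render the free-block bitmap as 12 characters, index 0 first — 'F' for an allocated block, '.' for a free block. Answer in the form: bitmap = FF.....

after create(c) → c:[0]  free=[F...........]
after create(b) → b:[1], c:[0]  free=[FF..........]
after append(b, 3) → b:[1, 2, 3, 4], c:[0]  free=[FFFFF.......]
after append(b, 3) → b:[1, 2, 3, 4, 5, 6, 7], c:[0]  free=[FFFFFFFF....]
after truncate(b, 3) → b:[1, 2, 3], c:[0]  free=[FFFF........]
after unlink(c) → b:[1, 2, 3]  free=[.FFF........]
after unlink(b) →   free=[............]

bitmap = ............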